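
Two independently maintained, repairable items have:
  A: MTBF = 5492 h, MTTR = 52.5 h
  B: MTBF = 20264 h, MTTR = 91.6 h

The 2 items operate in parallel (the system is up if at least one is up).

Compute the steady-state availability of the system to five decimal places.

0.99996

A(A) = MTBF/(MTBF+MTTR) = 5492/(5492+52.5) = 0.990531
A(B) = MTBF/(MTBF+MTTR) = 20264/(20264+91.6) = 0.995500
Parallel availability: 1 − (1 − 0.990531)(1 − 0.995500) = 0.99996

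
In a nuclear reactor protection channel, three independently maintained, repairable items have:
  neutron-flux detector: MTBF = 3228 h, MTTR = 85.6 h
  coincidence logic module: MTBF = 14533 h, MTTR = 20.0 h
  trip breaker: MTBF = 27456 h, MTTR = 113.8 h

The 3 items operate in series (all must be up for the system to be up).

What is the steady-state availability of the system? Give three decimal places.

0.969

A(neutron-flux detector) = MTBF/(MTBF+MTTR) = 3228/(3228+85.6) = 0.974167
A(coincidence logic module) = MTBF/(MTBF+MTTR) = 14533/(14533+20.0) = 0.998626
A(trip breaker) = MTBF/(MTBF+MTTR) = 27456/(27456+113.8) = 0.995872
Series availability: 0.974167 × 0.998626 × 0.995872 = 0.969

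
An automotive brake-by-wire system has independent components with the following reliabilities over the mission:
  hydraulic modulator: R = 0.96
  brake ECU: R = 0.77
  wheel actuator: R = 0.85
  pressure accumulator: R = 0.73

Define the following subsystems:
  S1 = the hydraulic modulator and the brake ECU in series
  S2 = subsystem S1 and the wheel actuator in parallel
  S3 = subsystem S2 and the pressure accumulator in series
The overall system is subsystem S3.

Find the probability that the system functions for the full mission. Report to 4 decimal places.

0.7014

Series (hydraulic modulator and brake ECU): 0.960000 × 0.770000 = 0.739200
Parallel ([0.739200] and wheel actuator): 1 − (1 − 0.739200)(1 − 0.850000) = 0.960880
Series ([0.960880] and pressure accumulator): 0.960880 × 0.730000 = 0.7014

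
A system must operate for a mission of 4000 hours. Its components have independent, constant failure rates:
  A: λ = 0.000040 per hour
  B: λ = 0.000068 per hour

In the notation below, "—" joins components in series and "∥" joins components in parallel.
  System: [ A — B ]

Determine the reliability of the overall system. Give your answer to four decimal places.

0.6492

R(A) = exp(−0.000040 × 4000) = 0.852144
R(B) = exp(−0.000068 × 4000) = 0.761854
Series (A and B): 0.852144 × 0.761854 = 0.6492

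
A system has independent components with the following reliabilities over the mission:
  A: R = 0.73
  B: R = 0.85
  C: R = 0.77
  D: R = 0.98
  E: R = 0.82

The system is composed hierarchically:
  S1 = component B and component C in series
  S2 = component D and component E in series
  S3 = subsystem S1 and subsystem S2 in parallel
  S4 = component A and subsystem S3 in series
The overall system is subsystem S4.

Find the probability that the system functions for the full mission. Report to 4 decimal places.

Series (B and C): 0.850000 × 0.770000 = 0.654500
Series (D and E): 0.980000 × 0.820000 = 0.803600
Parallel ([0.654500] and [0.803600]): 1 − (1 − 0.654500)(1 − 0.803600) = 0.932144
Series (A and [0.932144]): 0.730000 × 0.932144 = 0.6805

0.6805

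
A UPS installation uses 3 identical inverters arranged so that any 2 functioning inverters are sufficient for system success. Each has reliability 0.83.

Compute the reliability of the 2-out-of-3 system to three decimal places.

0.923

R = Σ_{i=2}^{3} C(3,i) p^i (1−p)^{3−i} with p = 0.83
C(3,2)·0.83^2·0.17^1 = 0.35134
C(3,3)·0.83^3·0.17^0 = 0.57179
Sum = 0.923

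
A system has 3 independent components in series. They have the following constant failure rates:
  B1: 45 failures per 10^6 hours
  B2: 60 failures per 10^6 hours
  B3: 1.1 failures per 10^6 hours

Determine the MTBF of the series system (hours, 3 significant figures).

Series of exponential components: λ_sys = Σ λ_i
λ_sys = 0.000045 + 0.000060 + 0.0000011 = 1.0610e-04 /h
MTBF = 1 / λ_sys = 9430 h

9430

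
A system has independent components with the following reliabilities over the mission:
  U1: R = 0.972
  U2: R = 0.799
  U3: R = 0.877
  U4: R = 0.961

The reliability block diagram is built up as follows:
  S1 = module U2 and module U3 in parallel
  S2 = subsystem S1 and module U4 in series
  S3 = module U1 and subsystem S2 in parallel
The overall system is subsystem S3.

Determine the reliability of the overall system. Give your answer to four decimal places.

0.9982

Parallel (U2 and U3): 1 − (1 − 0.799000)(1 − 0.877000) = 0.975277
Series ([0.975277] and U4): 0.975277 × 0.961000 = 0.937241
Parallel (U1 and [0.937241]): 1 − (1 − 0.972000)(1 − 0.937241) = 0.9982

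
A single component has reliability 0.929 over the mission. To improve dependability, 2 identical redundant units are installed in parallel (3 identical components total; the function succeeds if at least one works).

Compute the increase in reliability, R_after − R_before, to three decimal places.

0.071

R_before = 0.929
R_after = 1 − (1 − 0.929)^3 = 1.000
ΔR = 1.000 − 0.929 = 0.071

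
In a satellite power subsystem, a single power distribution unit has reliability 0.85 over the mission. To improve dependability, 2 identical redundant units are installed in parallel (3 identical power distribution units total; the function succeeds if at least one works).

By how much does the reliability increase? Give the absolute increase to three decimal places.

R_before = 0.85
R_after = 1 − (1 − 0.85)^3 = 0.997
ΔR = 0.997 − 0.85 = 0.147

0.147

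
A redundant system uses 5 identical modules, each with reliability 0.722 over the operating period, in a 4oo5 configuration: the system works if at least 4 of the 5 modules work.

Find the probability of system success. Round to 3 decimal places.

0.574

R = Σ_{i=4}^{5} C(5,i) p^i (1−p)^{5−i} with p = 0.722
C(5,4)·0.722^4·0.278^1 = 0.37771
C(5,5)·0.722^5·0.278^0 = 0.19619
Sum = 0.574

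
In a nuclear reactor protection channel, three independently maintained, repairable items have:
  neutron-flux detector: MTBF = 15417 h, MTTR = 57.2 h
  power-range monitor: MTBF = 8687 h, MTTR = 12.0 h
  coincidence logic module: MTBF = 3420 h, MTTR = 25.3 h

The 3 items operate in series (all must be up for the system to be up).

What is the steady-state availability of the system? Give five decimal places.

0.98762

A(neutron-flux detector) = MTBF/(MTBF+MTTR) = 15417/(15417+57.2) = 0.996304
A(power-range monitor) = MTBF/(MTBF+MTTR) = 8687/(8687+12.0) = 0.998621
A(coincidence logic module) = MTBF/(MTBF+MTTR) = 3420/(3420+25.3) = 0.992657
Series availability: 0.996304 × 0.998621 × 0.992657 = 0.98762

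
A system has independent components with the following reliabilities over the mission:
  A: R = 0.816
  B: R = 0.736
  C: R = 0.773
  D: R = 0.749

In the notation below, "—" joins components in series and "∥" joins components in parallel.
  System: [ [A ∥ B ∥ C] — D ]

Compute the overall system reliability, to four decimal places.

Parallel (A, B, and C): 1 − (1 − 0.816000)(1 − 0.736000)(1 − 0.773000) = 0.988973
Series ([0.988973] and D): 0.988973 × 0.749000 = 0.7407

0.7407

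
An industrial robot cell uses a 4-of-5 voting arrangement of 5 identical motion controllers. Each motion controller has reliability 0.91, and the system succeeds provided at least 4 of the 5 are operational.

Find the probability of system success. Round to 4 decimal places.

0.9326

R = Σ_{i=4}^{5} C(5,i) p^i (1−p)^{5−i} with p = 0.91
C(5,4)·0.91^4·0.09^1 = 0.308587
C(5,5)·0.91^5·0.09^0 = 0.624032
Sum = 0.9326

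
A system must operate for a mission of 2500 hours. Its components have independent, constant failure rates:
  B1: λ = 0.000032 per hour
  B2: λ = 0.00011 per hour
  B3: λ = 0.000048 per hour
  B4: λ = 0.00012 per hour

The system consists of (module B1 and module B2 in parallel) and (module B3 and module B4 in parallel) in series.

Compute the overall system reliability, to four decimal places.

0.9527

R(B1) = exp(−0.000032 × 2500) = 0.923116
R(B2) = exp(−0.00011 × 2500) = 0.759572
R(B3) = exp(−0.000048 × 2500) = 0.886920
R(B4) = exp(−0.00012 × 2500) = 0.740818
Parallel (B1 and B2): 1 − (1 − 0.923116)(1 − 0.759572) = 0.981515
Parallel (B3 and B4): 1 − (1 − 0.886920)(1 − 0.740818) = 0.970692
Series ([0.981515] and [0.970692]): 0.981515 × 0.970692 = 0.9527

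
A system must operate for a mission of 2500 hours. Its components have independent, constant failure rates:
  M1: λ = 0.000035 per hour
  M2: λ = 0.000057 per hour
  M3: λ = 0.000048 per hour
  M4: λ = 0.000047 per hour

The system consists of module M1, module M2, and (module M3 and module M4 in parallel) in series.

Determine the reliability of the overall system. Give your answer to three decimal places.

R(M1) = exp(−0.000035 × 2500) = 0.91622
R(M2) = exp(−0.000057 × 2500) = 0.86719
R(M3) = exp(−0.000048 × 2500) = 0.88692
R(M4) = exp(−0.000047 × 2500) = 0.88914
Parallel (M3 and M4): 1 − (1 − 0.88692)(1 − 0.88914) = 0.98746
Series (M1, M2, and [0.98746]): 0.91622 × 0.86719 × 0.98746 = 0.785

0.785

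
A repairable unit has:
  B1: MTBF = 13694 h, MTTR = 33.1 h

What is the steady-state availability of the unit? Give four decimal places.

0.9976

A(B1) = MTBF/(MTBF+MTTR) = 13694/(13694+33.1) = 0.9976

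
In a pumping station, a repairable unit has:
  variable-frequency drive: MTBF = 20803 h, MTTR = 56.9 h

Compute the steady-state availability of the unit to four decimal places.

A(variable-frequency drive) = MTBF/(MTBF+MTTR) = 20803/(20803+56.9) = 0.9973

0.9973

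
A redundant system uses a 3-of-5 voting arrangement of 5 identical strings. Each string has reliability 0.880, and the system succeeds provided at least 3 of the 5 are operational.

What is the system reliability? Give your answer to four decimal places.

R = Σ_{i=3}^{5} C(5,i) p^i (1−p)^{5−i} with p = 0.880
C(5,3)·0.880^3·0.120^2 = 0.098132
C(5,4)·0.880^4·0.120^1 = 0.359817
C(5,5)·0.880^5·0.120^0 = 0.527732
Sum = 0.9857

0.9857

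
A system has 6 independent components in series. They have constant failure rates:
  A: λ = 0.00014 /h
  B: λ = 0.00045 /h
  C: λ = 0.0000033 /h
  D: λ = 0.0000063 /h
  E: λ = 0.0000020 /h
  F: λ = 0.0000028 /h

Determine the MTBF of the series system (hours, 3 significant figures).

Series of exponential components: λ_sys = Σ λ_i
λ_sys = 0.00014 + 0.00045 + 0.0000033 + 0.0000063 + 0.0000020 + 0.0000028 = 6.0440e-04 /h
MTBF = 1 / λ_sys = 1650 h

1650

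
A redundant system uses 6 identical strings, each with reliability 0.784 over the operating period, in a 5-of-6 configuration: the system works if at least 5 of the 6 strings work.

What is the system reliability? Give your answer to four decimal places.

R = Σ_{i=5}^{6} C(6,i) p^i (1−p)^{6−i} with p = 0.784
C(6,5)·0.784^5·0.216^1 = 0.383871
C(6,6)·0.784^6·0.216^0 = 0.232218
Sum = 0.6161

0.6161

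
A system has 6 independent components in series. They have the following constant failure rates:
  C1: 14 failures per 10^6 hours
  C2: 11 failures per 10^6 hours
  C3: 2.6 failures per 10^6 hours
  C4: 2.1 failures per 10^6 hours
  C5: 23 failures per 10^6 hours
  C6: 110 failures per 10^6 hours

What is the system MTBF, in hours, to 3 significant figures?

Series of exponential components: λ_sys = Σ λ_i
λ_sys = 0.000014 + 0.000011 + 0.0000026 + 0.0000021 + 0.000023 + 0.00011 = 1.6270e-04 /h
MTBF = 1 / λ_sys = 6150 h

6150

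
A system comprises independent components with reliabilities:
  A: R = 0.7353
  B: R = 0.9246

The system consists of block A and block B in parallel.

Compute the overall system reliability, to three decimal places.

0.980

Parallel (A and B): 1 − (1 − 0.73530)(1 − 0.92460) = 0.980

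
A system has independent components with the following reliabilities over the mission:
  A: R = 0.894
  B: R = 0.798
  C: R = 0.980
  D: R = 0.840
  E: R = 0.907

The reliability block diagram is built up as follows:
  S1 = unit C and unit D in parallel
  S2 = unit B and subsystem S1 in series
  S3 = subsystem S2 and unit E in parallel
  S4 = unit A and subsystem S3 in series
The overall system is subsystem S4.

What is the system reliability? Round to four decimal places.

0.8770

Parallel (C and D): 1 − (1 − 0.980000)(1 − 0.840000) = 0.996800
Series (B and [0.996800]): 0.798000 × 0.996800 = 0.795446
Parallel ([0.795446] and E): 1 − (1 − 0.795446)(1 − 0.907000) = 0.980976
Series (A and [0.980976]): 0.894000 × 0.980976 = 0.8770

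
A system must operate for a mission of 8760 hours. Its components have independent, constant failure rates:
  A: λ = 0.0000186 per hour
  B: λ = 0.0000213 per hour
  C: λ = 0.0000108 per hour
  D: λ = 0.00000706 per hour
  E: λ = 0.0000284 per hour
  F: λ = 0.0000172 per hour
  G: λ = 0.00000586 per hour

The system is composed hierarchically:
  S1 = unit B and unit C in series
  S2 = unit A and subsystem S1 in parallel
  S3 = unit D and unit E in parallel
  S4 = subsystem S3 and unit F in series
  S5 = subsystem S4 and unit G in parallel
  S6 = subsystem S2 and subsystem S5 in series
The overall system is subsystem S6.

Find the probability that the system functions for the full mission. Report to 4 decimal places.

R(A) = exp(−0.0000186 × 8760) = 0.849646
R(B) = exp(−0.0000213 × 8760) = 0.829786
R(C) = exp(−0.0000108 × 8760) = 0.909729
R(D) = exp(−0.00000706 × 8760) = 0.940028
R(E) = exp(−0.0000284 × 8760) = 0.779748
R(F) = exp(−0.0000172 × 8760) = 0.860130
R(G) = exp(−0.00000586 × 8760) = 0.949962
Series (B and C): 0.829786 × 0.909729 = 0.754880
Parallel (A and [0.754880]): 1 − (1 − 0.849646)(1 − 0.754880) = 0.963145
Parallel (D and E): 1 − (1 − 0.940028)(1 − 0.779748) = 0.986791
Series ([0.986791] and F): 0.986791 × 0.860130 = 0.848769
Parallel ([0.848769] and G): 1 − (1 − 0.848769)(1 − 0.949962) = 0.992433
Series ([0.963145] and [0.992433]): 0.963145 × 0.992433 = 0.9559

0.9559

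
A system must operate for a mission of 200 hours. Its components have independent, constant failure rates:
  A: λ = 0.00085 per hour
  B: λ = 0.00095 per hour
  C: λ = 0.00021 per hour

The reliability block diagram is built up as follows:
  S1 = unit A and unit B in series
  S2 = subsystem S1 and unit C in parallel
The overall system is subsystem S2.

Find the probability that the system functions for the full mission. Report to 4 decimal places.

0.9876

R(A) = exp(−0.00085 × 200) = 0.843665
R(B) = exp(−0.00095 × 200) = 0.826959
R(C) = exp(−0.00021 × 200) = 0.958870
Series (A and B): 0.843665 × 0.826959 = 0.697676
Parallel ([0.697676] and C): 1 − (1 − 0.697676)(1 − 0.958870) = 0.9876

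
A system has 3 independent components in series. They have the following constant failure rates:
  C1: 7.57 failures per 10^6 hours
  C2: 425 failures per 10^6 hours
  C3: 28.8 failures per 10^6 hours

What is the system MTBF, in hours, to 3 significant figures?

Series of exponential components: λ_sys = Σ λ_i
λ_sys = 0.00000757 + 0.000425 + 0.0000288 = 4.6137e-04 /h
MTBF = 1 / λ_sys = 2170 h

2170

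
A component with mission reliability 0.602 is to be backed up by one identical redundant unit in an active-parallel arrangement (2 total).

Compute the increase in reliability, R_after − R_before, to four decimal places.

0.2396

R_before = 0.602
R_after = 1 − (1 − 0.602)^2 = 0.8416
ΔR = 0.8416 − 0.602 = 0.2396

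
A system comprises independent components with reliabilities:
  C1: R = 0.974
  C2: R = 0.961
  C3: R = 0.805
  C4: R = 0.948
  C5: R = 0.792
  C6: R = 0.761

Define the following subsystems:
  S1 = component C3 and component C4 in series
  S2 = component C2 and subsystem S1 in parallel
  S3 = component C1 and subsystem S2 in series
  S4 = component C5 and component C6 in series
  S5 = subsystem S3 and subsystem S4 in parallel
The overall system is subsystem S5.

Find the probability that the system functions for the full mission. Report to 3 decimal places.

0.986

Series (C3 and C4): 0.80500 × 0.94800 = 0.76314
Parallel (C2 and [0.76314]): 1 − (1 − 0.96100)(1 − 0.76314) = 0.99076
Series (C1 and [0.99076]): 0.97400 × 0.99076 = 0.96500
Series (C5 and C6): 0.79200 × 0.76100 = 0.60271
Parallel ([0.96500] and [0.60271]): 1 − (1 − 0.96500)(1 − 0.60271) = 0.986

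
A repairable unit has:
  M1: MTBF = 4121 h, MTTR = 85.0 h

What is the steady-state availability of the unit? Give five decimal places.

0.97979

A(M1) = MTBF/(MTBF+MTTR) = 4121/(4121+85.0) = 0.97979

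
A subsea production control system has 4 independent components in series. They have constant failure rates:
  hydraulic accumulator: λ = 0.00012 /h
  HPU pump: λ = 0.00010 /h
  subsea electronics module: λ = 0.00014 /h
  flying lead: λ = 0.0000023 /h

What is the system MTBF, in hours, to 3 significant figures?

Series of exponential components: λ_sys = Σ λ_i
λ_sys = 0.00012 + 0.00010 + 0.00014 + 0.0000023 = 3.6230e-04 /h
MTBF = 1 / λ_sys = 2760 h

2760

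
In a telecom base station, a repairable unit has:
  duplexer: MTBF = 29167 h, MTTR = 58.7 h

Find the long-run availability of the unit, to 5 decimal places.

A(duplexer) = MTBF/(MTBF+MTTR) = 29167/(29167+58.7) = 0.99799

0.99799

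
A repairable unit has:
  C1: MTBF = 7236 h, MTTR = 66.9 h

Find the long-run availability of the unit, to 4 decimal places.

0.9908

A(C1) = MTBF/(MTBF+MTTR) = 7236/(7236+66.9) = 0.9908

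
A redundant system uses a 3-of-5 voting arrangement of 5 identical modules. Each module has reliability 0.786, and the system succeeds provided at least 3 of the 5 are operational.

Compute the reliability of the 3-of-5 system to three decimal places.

R = Σ_{i=3}^{5} C(5,i) p^i (1−p)^{5−i} with p = 0.786
C(5,3)·0.786^3·0.214^2 = 0.22238
C(5,4)·0.786^4·0.214^1 = 0.40839
C(5,5)·0.786^5·0.214^0 = 0.29999
Sum = 0.931

0.931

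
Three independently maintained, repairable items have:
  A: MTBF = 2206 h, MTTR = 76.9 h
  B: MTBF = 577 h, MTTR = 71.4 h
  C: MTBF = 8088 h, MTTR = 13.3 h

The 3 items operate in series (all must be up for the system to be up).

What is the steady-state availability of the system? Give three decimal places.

0.858

A(A) = MTBF/(MTBF+MTTR) = 2206/(2206+76.9) = 0.966315
A(B) = MTBF/(MTBF+MTTR) = 577/(577+71.4) = 0.889883
A(C) = MTBF/(MTBF+MTTR) = 8088/(8088+13.3) = 0.998358
Series availability: 0.966315 × 0.889883 × 0.998358 = 0.858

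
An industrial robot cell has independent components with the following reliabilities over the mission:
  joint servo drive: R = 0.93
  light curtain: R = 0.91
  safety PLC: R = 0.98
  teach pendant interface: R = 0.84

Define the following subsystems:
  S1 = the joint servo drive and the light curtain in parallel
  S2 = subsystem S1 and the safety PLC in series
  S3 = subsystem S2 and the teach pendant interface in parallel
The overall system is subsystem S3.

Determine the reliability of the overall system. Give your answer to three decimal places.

0.996

Parallel (joint servo drive and light curtain): 1 − (1 − 0.93000)(1 − 0.91000) = 0.99370
Series ([0.99370] and safety PLC): 0.99370 × 0.98000 = 0.97383
Parallel ([0.97383] and teach pendant interface): 1 − (1 − 0.97383)(1 − 0.84000) = 0.996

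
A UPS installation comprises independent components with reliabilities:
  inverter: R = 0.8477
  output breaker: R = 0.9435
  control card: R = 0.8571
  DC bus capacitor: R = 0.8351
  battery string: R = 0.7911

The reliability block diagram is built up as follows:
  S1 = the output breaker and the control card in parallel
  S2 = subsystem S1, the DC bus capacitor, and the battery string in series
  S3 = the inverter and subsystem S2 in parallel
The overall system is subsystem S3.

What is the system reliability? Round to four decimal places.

Parallel (output breaker and control card): 1 − (1 − 0.943500)(1 − 0.857100) = 0.991926
Series ([0.991926], DC bus capacitor, and battery string): 0.991926 × 0.835100 × 0.791100 = 0.655314
Parallel (inverter and [0.655314]): 1 − (1 − 0.847700)(1 − 0.655314) = 0.9475

0.9475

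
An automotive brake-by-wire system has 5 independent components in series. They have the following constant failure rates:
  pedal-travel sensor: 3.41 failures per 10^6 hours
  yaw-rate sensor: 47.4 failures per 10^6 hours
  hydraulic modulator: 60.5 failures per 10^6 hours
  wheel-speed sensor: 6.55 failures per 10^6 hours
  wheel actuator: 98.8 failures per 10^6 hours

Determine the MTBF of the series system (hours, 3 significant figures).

4620

Series of exponential components: λ_sys = Σ λ_i
λ_sys = 0.00000341 + 0.0000474 + 0.0000605 + 0.00000655 + 0.0000988 = 2.1666e-04 /h
MTBF = 1 / λ_sys = 4620 h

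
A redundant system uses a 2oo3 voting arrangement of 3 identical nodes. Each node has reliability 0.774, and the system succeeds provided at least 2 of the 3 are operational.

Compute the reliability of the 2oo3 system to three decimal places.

R = Σ_{i=2}^{3} C(3,i) p^i (1−p)^{3−i} with p = 0.774
C(3,2)·0.774^2·0.226^1 = 0.40617
C(3,3)·0.774^3·0.226^0 = 0.46368
Sum = 0.870

0.870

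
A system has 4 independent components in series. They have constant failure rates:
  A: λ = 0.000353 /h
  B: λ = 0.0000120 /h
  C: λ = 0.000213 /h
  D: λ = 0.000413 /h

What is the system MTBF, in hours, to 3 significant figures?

1010

Series of exponential components: λ_sys = Σ λ_i
λ_sys = 0.000353 + 0.0000120 + 0.000213 + 0.000413 = 9.9100e-04 /h
MTBF = 1 / λ_sys = 1010 h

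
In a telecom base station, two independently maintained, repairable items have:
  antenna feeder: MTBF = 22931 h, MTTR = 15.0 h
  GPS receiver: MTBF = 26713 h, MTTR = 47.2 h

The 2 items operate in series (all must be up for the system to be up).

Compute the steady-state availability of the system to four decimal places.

A(antenna feeder) = MTBF/(MTBF+MTTR) = 22931/(22931+15.0) = 0.999346
A(GPS receiver) = MTBF/(MTBF+MTTR) = 26713/(26713+47.2) = 0.998236
Series availability: 0.999346 × 0.998236 = 0.9976

0.9976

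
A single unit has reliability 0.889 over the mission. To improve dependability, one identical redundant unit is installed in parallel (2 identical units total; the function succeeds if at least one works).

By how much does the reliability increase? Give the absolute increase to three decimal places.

R_before = 0.889
R_after = 1 − (1 − 0.889)^2 = 0.988
ΔR = 0.988 − 0.889 = 0.099

0.099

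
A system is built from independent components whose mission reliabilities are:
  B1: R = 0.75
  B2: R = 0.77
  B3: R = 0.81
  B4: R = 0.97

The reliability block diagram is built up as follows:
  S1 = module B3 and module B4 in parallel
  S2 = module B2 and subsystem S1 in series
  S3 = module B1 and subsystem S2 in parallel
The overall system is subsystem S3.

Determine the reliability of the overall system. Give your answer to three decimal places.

0.941

Parallel (B3 and B4): 1 − (1 − 0.81000)(1 − 0.97000) = 0.99430
Series (B2 and [0.99430]): 0.77000 × 0.99430 = 0.76561
Parallel (B1 and [0.76561]): 1 − (1 − 0.75000)(1 − 0.76561) = 0.941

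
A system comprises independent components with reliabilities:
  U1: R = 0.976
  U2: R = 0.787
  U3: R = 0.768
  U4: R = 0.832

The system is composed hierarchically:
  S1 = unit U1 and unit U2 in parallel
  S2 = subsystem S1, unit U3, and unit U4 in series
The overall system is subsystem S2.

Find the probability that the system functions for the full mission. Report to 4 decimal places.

Parallel (U1 and U2): 1 − (1 − 0.976000)(1 − 0.787000) = 0.994888
Series ([0.994888], U3, and U4): 0.994888 × 0.768000 × 0.832000 = 0.6357

0.6357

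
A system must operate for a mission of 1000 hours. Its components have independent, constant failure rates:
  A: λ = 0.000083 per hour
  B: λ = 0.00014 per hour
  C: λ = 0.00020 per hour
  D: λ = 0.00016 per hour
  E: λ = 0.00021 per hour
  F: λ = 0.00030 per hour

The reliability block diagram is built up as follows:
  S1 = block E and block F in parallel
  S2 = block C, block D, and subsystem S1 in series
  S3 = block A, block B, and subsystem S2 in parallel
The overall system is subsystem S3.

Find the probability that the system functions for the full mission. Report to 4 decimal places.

0.9965

R(A) = exp(−0.000083 × 1000) = 0.920351
R(B) = exp(−0.00014 × 1000) = 0.869358
R(C) = exp(−0.00020 × 1000) = 0.818731
R(D) = exp(−0.00016 × 1000) = 0.852144
R(E) = exp(−0.00021 × 1000) = 0.810584
R(F) = exp(−0.00030 × 1000) = 0.740818
Parallel (E and F): 1 − (1 − 0.810584)(1 − 0.740818) = 0.950907
Series (C, D, and [0.950907]): 0.818731 × 0.852144 × 0.950907 = 0.663426
Parallel (A, B, and [0.663426]): 1 − (1 − 0.920351)(1 − 0.869358)(1 − 0.663426) = 0.9965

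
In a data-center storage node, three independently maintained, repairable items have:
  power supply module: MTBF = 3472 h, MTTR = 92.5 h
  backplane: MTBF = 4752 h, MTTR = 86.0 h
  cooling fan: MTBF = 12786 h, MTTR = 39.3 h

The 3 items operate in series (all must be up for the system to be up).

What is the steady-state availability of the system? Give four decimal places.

0.9538

A(power supply module) = MTBF/(MTBF+MTTR) = 3472/(3472+92.5) = 0.974050
A(backplane) = MTBF/(MTBF+MTTR) = 4752/(4752+86.0) = 0.982224
A(cooling fan) = MTBF/(MTBF+MTTR) = 12786/(12786+39.3) = 0.996936
Series availability: 0.974050 × 0.982224 × 0.996936 = 0.9538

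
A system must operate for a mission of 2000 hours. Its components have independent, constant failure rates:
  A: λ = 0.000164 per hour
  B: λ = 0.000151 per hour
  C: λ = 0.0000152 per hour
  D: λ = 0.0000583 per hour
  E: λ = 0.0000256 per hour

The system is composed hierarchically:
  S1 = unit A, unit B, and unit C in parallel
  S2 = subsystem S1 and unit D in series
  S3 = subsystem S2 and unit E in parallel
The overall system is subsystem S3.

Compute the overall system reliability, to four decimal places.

R(A) = exp(−0.000164 × 2000) = 0.720363
R(B) = exp(−0.000151 × 2000) = 0.739338
R(C) = exp(−0.0000152 × 2000) = 0.970057
R(D) = exp(−0.0000583 × 2000) = 0.889941
R(E) = exp(−0.0000256 × 2000) = 0.950089
Parallel (A, B, and C): 1 − (1 − 0.720363)(1 − 0.739338)(1 − 0.970057) = 0.997817
Series ([0.997817] and D): 0.997817 × 0.889941 = 0.887998
Parallel ([0.887998] and E): 1 − (1 − 0.887998)(1 − 0.950089) = 0.9944

0.9944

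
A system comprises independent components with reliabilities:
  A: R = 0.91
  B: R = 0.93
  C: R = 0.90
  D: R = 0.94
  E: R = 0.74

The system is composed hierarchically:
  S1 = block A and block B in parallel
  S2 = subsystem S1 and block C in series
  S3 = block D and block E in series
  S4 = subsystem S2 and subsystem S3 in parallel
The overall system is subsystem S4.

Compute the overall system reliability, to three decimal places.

0.968

Parallel (A and B): 1 − (1 − 0.91000)(1 − 0.93000) = 0.99370
Series ([0.99370] and C): 0.99370 × 0.90000 = 0.89433
Series (D and E): 0.94000 × 0.74000 = 0.69560
Parallel ([0.89433] and [0.69560]): 1 − (1 − 0.89433)(1 − 0.69560) = 0.968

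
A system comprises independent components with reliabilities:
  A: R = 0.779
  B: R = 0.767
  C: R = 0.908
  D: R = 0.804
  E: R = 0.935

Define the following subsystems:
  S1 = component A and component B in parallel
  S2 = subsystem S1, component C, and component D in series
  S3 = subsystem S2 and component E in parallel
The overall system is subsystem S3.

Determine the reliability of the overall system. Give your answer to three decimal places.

Parallel (A and B): 1 − (1 − 0.77900)(1 − 0.76700) = 0.94851
Series ([0.94851], C, and D): 0.94851 × 0.90800 × 0.80400 = 0.69244
Parallel ([0.69244] and E): 1 − (1 − 0.69244)(1 − 0.93500) = 0.980

0.980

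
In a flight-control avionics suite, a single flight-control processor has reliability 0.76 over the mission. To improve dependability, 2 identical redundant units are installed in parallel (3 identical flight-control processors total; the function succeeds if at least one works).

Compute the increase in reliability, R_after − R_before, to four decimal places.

R_before = 0.76
R_after = 1 − (1 − 0.76)^3 = 0.9862
ΔR = 0.9862 − 0.76 = 0.2262

0.2262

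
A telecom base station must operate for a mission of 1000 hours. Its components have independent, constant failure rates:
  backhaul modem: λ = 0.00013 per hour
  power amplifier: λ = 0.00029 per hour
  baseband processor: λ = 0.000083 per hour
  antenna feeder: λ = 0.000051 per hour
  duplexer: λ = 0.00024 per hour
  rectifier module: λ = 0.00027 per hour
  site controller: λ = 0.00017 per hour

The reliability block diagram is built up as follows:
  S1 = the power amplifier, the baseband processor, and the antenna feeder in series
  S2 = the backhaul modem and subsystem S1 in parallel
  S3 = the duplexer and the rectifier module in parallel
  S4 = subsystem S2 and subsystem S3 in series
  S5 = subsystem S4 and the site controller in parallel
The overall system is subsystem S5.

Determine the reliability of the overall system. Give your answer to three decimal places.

R(backhaul modem) = exp(−0.00013 × 1000) = 0.87810
R(power amplifier) = exp(−0.00029 × 1000) = 0.74826
R(baseband processor) = exp(−0.000083 × 1000) = 0.92035
R(antenna feeder) = exp(−0.000051 × 1000) = 0.95028
R(duplexer) = exp(−0.00024 × 1000) = 0.78663
R(rectifier module) = exp(−0.00027 × 1000) = 0.76338
R(site controller) = exp(−0.00017 × 1000) = 0.84366
Series (power amplifier, baseband processor, and antenna feeder): 0.74826 × 0.92035 × 0.95028 = 0.65442
Parallel (backhaul modem and [0.65442]): 1 − (1 − 0.87810)(1 − 0.65442) = 0.95787
Parallel (duplexer and rectifier module): 1 − (1 − 0.78663)(1 − 0.76338) = 0.94951
Series ([0.95787] and [0.94951]): 0.95787 × 0.94951 = 0.90951
Parallel ([0.90951] and site controller): 1 − (1 − 0.90951)(1 − 0.84366) = 0.986

0.986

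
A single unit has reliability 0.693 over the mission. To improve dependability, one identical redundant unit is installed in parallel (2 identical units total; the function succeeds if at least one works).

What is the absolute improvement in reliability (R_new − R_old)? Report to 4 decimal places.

0.2128

R_before = 0.693
R_after = 1 − (1 − 0.693)^2 = 0.9058
ΔR = 0.9058 − 0.693 = 0.2128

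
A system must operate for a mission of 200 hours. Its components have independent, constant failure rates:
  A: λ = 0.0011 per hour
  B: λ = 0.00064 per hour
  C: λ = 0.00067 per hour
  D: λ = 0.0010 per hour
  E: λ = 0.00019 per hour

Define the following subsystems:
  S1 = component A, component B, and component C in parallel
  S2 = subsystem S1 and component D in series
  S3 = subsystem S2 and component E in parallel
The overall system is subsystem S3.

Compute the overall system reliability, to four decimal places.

R(A) = exp(−0.0011 × 200) = 0.802519
R(B) = exp(−0.00064 × 200) = 0.879853
R(C) = exp(−0.00067 × 200) = 0.874590
R(D) = exp(−0.0010 × 200) = 0.818731
R(E) = exp(−0.00019 × 200) = 0.962713
Parallel (A, B, and C): 1 − (1 − 0.802519)(1 − 0.879853)(1 − 0.874590) = 0.997024
Series ([0.997024] and D): 0.997024 × 0.818731 = 0.816294
Parallel ([0.816294] and E): 1 − (1 − 0.816294)(1 − 0.962713) = 0.9932

0.9932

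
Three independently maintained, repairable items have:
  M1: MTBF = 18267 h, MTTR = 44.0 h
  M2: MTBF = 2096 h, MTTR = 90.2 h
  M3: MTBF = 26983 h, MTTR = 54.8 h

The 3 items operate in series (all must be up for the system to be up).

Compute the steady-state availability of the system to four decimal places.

A(M1) = MTBF/(MTBF+MTTR) = 18267/(18267+44.0) = 0.997597
A(M2) = MTBF/(MTBF+MTTR) = 2096/(2096+90.2) = 0.958741
A(M3) = MTBF/(MTBF+MTTR) = 26983/(26983+54.8) = 0.997973
Series availability: 0.997597 × 0.958741 × 0.997973 = 0.9545

0.9545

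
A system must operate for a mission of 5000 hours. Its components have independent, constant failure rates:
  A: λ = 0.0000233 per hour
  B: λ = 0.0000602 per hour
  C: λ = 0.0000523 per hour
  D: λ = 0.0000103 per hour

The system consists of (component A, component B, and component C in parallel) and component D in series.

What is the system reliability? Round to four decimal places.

R(A) = exp(−0.0000233 × 5000) = 0.890030
R(B) = exp(−0.0000602 × 5000) = 0.740078
R(C) = exp(−0.0000523 × 5000) = 0.769896
R(D) = exp(−0.0000103 × 5000) = 0.949804
Parallel (A, B, and C): 1 − (1 − 0.890030)(1 − 0.740078)(1 − 0.769896) = 0.993423
Series ([0.993423] and D): 0.993423 × 0.949804 = 0.9436

0.9436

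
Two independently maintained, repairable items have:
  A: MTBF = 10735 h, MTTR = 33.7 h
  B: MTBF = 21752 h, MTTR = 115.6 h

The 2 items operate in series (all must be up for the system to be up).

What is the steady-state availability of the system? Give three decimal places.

A(A) = MTBF/(MTBF+MTTR) = 10735/(10735+33.7) = 0.996871
A(B) = MTBF/(MTBF+MTTR) = 21752/(21752+115.6) = 0.994714
Series availability: 0.996871 × 0.994714 = 0.992

0.992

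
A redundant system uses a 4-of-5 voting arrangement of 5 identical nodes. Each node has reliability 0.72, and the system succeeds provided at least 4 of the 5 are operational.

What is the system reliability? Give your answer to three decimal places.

0.570

R = Σ_{i=4}^{5} C(5,i) p^i (1−p)^{5−i} with p = 0.72
C(5,4)·0.72^4·0.28^1 = 0.37623
C(5,5)·0.72^5·0.28^0 = 0.19349
Sum = 0.570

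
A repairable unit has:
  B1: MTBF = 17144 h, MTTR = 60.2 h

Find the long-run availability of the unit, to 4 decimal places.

A(B1) = MTBF/(MTBF+MTTR) = 17144/(17144+60.2) = 0.9965

0.9965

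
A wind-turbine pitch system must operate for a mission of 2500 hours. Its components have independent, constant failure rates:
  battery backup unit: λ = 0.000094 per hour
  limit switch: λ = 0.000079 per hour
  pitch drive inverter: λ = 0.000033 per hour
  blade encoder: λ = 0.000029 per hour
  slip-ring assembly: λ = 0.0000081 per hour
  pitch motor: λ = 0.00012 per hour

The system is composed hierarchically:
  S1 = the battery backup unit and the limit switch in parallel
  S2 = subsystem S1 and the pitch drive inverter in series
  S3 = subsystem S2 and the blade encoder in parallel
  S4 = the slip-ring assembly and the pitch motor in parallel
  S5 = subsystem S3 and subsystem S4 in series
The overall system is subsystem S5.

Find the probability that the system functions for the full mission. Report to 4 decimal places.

0.9869

R(battery backup unit) = exp(−0.000094 × 2500) = 0.790571
R(limit switch) = exp(−0.000079 × 2500) = 0.820780
R(pitch drive inverter) = exp(−0.000033 × 2500) = 0.920811
R(blade encoder) = exp(−0.000029 × 2500) = 0.930066
R(slip-ring assembly) = exp(−0.0000081 × 2500) = 0.979954
R(pitch motor) = exp(−0.00012 × 2500) = 0.740818
Parallel (battery backup unit and limit switch): 1 − (1 − 0.790571)(1 − 0.820780) = 0.962466
Series ([0.962466] and pitch drive inverter): 0.962466 × 0.920811 = 0.886249
Parallel ([0.886249] and blade encoder): 1 − (1 − 0.886249)(1 − 0.930066) = 0.992045
Parallel (slip-ring assembly and pitch motor): 1 − (1 − 0.979954)(1 − 0.740818) = 0.994804
Series ([0.992045] and [0.994804]): 0.992045 × 0.994804 = 0.9869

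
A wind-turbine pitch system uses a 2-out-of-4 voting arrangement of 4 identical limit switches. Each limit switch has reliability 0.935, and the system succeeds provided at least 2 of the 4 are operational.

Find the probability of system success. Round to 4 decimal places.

R = Σ_{i=2}^{4} C(4,i) p^i (1−p)^{4−i} with p = 0.935
C(4,2)·0.935^2·0.065^2 = 0.022162
C(4,3)·0.935^3·0.065^1 = 0.212524
C(4,4)·0.935^4·0.065^0 = 0.764269
Sum = 0.9990

0.9990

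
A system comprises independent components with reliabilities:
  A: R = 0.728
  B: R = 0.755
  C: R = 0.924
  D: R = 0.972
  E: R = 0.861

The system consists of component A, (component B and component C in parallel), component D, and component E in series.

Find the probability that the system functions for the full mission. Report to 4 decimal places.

Parallel (B and C): 1 − (1 − 0.755000)(1 − 0.924000) = 0.981380
Series (A, [0.981380], D, and E): 0.728000 × 0.981380 × 0.972000 × 0.861000 = 0.5979

0.5979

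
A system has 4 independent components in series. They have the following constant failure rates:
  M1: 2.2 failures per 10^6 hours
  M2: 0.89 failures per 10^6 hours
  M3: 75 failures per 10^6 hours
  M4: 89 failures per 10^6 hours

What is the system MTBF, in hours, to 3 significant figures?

5980

Series of exponential components: λ_sys = Σ λ_i
λ_sys = 0.0000022 + 0.00000089 + 0.000075 + 0.000089 = 1.6709e-04 /h
MTBF = 1 / λ_sys = 5980 h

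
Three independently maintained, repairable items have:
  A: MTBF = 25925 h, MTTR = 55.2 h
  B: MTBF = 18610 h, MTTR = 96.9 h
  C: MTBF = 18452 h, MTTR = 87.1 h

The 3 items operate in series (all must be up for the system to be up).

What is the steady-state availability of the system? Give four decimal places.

0.9880

A(A) = MTBF/(MTBF+MTTR) = 25925/(25925+55.2) = 0.997875
A(B) = MTBF/(MTBF+MTTR) = 18610/(18610+96.9) = 0.994820
A(C) = MTBF/(MTBF+MTTR) = 18452/(18452+87.1) = 0.995302
Series availability: 0.997875 × 0.994820 × 0.995302 = 0.9880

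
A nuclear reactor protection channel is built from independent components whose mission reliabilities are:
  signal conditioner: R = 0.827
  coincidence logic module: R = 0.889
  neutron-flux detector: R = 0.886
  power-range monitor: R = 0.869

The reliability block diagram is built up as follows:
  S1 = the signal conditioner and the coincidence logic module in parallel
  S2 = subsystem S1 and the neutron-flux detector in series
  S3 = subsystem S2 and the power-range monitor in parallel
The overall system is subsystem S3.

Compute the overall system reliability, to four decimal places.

0.9828

Parallel (signal conditioner and coincidence logic module): 1 − (1 − 0.827000)(1 − 0.889000) = 0.980797
Series ([0.980797] and neutron-flux detector): 0.980797 × 0.886000 = 0.868986
Parallel ([0.868986] and power-range monitor): 1 − (1 − 0.868986)(1 − 0.869000) = 0.9828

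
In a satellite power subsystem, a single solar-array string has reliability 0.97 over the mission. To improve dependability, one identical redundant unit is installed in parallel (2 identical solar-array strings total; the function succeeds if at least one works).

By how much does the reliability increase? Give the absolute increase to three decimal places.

0.029

R_before = 0.97
R_after = 1 − (1 − 0.97)^2 = 0.999
ΔR = 0.999 − 0.97 = 0.029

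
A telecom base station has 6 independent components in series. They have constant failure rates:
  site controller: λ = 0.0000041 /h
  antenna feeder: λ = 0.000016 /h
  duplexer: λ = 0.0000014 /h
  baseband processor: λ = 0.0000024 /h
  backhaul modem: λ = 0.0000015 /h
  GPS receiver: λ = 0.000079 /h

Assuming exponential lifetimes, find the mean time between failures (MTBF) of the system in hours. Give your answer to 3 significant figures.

9580

Series of exponential components: λ_sys = Σ λ_i
λ_sys = 0.0000041 + 0.000016 + 0.0000014 + 0.0000024 + 0.0000015 + 0.000079 = 1.0440e-04 /h
MTBF = 1 / λ_sys = 9580 h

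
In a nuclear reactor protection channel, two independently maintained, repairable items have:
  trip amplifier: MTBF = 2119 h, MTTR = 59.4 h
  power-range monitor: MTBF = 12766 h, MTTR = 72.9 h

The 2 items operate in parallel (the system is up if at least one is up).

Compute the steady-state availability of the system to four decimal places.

A(trip amplifier) = MTBF/(MTBF+MTTR) = 2119/(2119+59.4) = 0.972732
A(power-range monitor) = MTBF/(MTBF+MTTR) = 12766/(12766+72.9) = 0.994322
Parallel availability: 1 − (1 − 0.972732)(1 − 0.994322) = 0.9998

0.9998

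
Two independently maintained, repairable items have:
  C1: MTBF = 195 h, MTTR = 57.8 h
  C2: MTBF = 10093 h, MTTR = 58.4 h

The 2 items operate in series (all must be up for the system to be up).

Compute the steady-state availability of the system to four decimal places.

A(C1) = MTBF/(MTBF+MTTR) = 195/(195+57.8) = 0.771361
A(C2) = MTBF/(MTBF+MTTR) = 10093/(10093+58.4) = 0.994247
Series availability: 0.771361 × 0.994247 = 0.7669

0.7669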